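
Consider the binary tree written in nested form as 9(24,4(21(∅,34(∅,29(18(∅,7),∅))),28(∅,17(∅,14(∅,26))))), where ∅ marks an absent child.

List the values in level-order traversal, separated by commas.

Level-order visits nodes level by level from the root, left to right within each level.
Level 0: 9
Level 1: 24, 4
Level 2: 21, 28
Level 3: 34, 17
Level 4: 29, 14
Level 5: 18, 26
Level 6: 7

9, 24, 4, 21, 28, 34, 17, 29, 14, 18, 26, 7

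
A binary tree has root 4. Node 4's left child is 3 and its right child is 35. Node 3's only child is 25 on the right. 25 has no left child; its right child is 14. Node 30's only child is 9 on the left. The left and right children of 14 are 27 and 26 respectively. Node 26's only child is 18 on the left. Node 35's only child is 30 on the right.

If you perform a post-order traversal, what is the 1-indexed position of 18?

2

Post-order visits the left subtree, then the right subtree, then the node.
At 4: go left to 3.
  At 3: no left child.
  At 3: go right to 25.
    At 25: no left child.
    At 25: go right to 14.
      At 14: go left to 27.
        27 is a leaf — visit 27.
      At 14: go right to 26.
        At 26: go left to 18.
          18 is a leaf — visit 18.
        At 26: no right child.
        Visit 26.
      Visit 14.
    Visit 25.
  Visit 3.
At 4: go right to 35.
  At 35: no left child.
  At 35: go right to 30.
    At 30: go left to 9.
      9 is a leaf — visit 9.
    At 30: no right child.
    Visit 30.
  Visit 35.
Visit 4.
Full post-order sequence: 27, 18, 26, 14, 25, 3, 9, 30, 35, 4.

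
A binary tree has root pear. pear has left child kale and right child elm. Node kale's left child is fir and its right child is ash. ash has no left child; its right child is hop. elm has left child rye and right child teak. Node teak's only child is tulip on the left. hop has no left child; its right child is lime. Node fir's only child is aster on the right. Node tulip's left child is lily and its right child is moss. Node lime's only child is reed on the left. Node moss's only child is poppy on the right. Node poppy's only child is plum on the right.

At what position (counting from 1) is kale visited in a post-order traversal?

7

Post-order visits the left subtree, then the right subtree, then the node.
At pear: go left to kale.
  At kale: go left to fir.
    At fir: no left child.
    At fir: go right to aster.
      aster is a leaf — visit aster.
    Visit fir.
  At kale: go right to ash.
    At ash: no left child.
    At ash: go right to hop.
      At hop: no left child.
      At hop: go right to lime.
        At lime: go left to reed.
          reed is a leaf — visit reed.
        At lime: no right child.
        Visit lime.
      Visit hop.
    Visit ash.
  Visit kale.
At pear: go right to elm.
  At elm: go left to rye.
    rye is a leaf — visit rye.
  At elm: go right to teak.
    At teak: go left to tulip.
      At tulip: go left to lily.
        lily is a leaf — visit lily.
      At tulip: go right to moss.
        At moss: no left child.
        At moss: go right to poppy.
          At poppy: no left child.
          At poppy: go right to plum.
            plum is a leaf — visit plum.
          Visit poppy.
        Visit moss.
      Visit tulip.
    At teak: no right child.
    Visit teak.
  Visit elm.
Visit pear.
Full post-order sequence: aster, fir, reed, lime, hop, ash, kale, rye, lily, plum, poppy, moss, tulip, teak, elm, pear.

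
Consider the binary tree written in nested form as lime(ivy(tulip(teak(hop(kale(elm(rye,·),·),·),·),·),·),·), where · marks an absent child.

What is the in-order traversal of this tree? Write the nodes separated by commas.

rye, elm, kale, hop, teak, tulip, ivy, lime

In-order visits the left subtree, then the node, then the right subtree.
At lime: go left to ivy.
  At ivy: go left to tulip.
    At tulip: go left to teak.
      At teak: go left to hop.
        At hop: go left to kale.
          At kale: go left to elm.
            At elm: go left to rye.
              rye is a leaf — visit rye.
            Visit elm.
            At elm: no right child.
          Visit kale.
          At kale: no right child.
        Visit hop.
        At hop: no right child.
      Visit teak.
      At teak: no right child.
    Visit tulip.
    At tulip: no right child.
  Visit ivy.
  At ivy: no right child.
Visit lime.
At lime: no right child.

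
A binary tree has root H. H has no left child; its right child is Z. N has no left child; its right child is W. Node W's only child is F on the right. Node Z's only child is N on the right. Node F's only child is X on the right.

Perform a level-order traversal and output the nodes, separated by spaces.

Level-order visits nodes level by level from the root, left to right within each level.
Level 0: H
Level 1: Z
Level 2: N
Level 3: W
Level 4: F
Level 5: X

H Z N W F X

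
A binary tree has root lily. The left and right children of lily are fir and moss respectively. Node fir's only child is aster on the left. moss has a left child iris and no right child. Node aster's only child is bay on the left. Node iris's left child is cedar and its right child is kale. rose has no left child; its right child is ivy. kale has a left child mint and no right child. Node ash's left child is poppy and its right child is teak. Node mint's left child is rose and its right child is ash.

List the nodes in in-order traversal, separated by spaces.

In-order visits the left subtree, then the node, then the right subtree.
At lily: go left to fir.
  At fir: go left to aster.
    At aster: go left to bay.
      bay is a leaf — visit bay.
    Visit aster.
    At aster: no right child.
  Visit fir.
  At fir: no right child.
Visit lily.
At lily: go right to moss.
  At moss: go left to iris.
    At iris: go left to cedar.
      cedar is a leaf — visit cedar.
    Visit iris.
    At iris: go right to kale.
      At kale: go left to mint.
        At mint: go left to rose.
          At rose: no left child.
          Visit rose.
          At rose: go right to ivy.
            ivy is a leaf — visit ivy.
        Visit mint.
        At mint: go right to ash.
          At ash: go left to poppy.
            poppy is a leaf — visit poppy.
          Visit ash.
          At ash: go right to teak.
            teak is a leaf — visit teak.
      Visit kale.
      At kale: no right child.
  Visit moss.
  At moss: no right child.

bay aster fir lily cedar iris rose ivy mint poppy ash teak kale moss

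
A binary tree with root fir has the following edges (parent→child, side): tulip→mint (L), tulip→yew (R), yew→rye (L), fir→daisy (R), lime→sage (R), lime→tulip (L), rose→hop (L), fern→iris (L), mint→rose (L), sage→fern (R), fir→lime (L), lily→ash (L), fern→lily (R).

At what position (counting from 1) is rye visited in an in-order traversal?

5

In-order visits the left subtree, then the node, then the right subtree.
At fir: go left to lime.
  At lime: go left to tulip.
    At tulip: go left to mint.
      At mint: go left to rose.
        At rose: go left to hop.
          hop is a leaf — visit hop.
        Visit rose.
        At rose: no right child.
      Visit mint.
      At mint: no right child.
    Visit tulip.
    At tulip: go right to yew.
      At yew: go left to rye.
        rye is a leaf — visit rye.
      Visit yew.
      At yew: no right child.
  Visit lime.
  At lime: go right to sage.
    At sage: no left child.
    Visit sage.
    At sage: go right to fern.
      At fern: go left to iris.
        iris is a leaf — visit iris.
      Visit fern.
      At fern: go right to lily.
        At lily: go left to ash.
          ash is a leaf — visit ash.
        Visit lily.
        At lily: no right child.
Visit fir.
At fir: go right to daisy.
  daisy is a leaf — visit daisy.
Full in-order sequence: hop, rose, mint, tulip, rye, yew, lime, sage, iris, fern, ash, lily, fir, daisy.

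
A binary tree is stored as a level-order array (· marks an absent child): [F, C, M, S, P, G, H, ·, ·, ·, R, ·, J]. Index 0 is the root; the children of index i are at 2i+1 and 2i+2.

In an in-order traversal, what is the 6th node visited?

G

In-order visits the left subtree, then the node, then the right subtree.
At F: go left to C.
  At C: go left to S.
    S is a leaf — visit S.
  Visit C.
  At C: go right to P.
    At P: no left child.
    Visit P.
    At P: go right to R.
      R is a leaf — visit R.
Visit F.
At F: go right to M.
  At M: go left to G.
    At G: no left child.
    Visit G.
    At G: go right to J.
      J is a leaf — visit J.
  Visit M.
  At M: go right to H.
    H is a leaf — visit H.
Full in-order sequence: S, C, P, R, F, G, J, M, H.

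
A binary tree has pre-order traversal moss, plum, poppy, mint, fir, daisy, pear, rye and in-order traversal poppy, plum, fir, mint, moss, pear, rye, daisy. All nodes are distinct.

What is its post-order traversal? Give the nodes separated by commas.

poppy, fir, mint, plum, rye, pear, daisy, moss

The first element of pre-order is the root; it splits in-order into left and right subtrees.
Root moss: left subtree has 4 nodes {poppy, plum, fir, mint}, right has 3 {pear, rye, daisy}.
  Root plum: left subtree has 1 node {poppy}, right has 2 {fir, mint}.
    Root mint: left subtree has 1 node {fir}, right has 0 { }.
  Root daisy: left subtree has 2 nodes {pear, rye}, right has 0 { }.
    Root pear: left subtree has 0 nodes { }, right has 1 {rye}.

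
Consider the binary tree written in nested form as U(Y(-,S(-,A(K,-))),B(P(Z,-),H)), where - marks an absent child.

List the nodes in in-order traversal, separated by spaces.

Y S K A U Z P B H

In-order visits the left subtree, then the node, then the right subtree.
At U: go left to Y.
  At Y: no left child.
  Visit Y.
  At Y: go right to S.
    At S: no left child.
    Visit S.
    At S: go right to A.
      At A: go left to K.
        K is a leaf — visit K.
      Visit A.
      At A: no right child.
Visit U.
At U: go right to B.
  At B: go left to P.
    At P: go left to Z.
      Z is a leaf — visit Z.
    Visit P.
    At P: no right child.
  Visit B.
  At B: go right to H.
    H is a leaf — visit H.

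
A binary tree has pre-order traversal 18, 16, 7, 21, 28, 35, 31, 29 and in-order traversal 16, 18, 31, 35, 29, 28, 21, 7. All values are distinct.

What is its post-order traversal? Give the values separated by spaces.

The first element of pre-order is the root; it splits in-order into left and right subtrees.
Root 18: left subtree has 1 node {16}, right has 6 {31, 35, 29, 28, 21, 7}.
  Root 7: left subtree has 5 nodes {31, 35, 29, 28, 21}, right has 0 { }.
    Root 21: left subtree has 4 nodes {31, 35, 29, 28}, right has 0 { }.
      Root 28: left subtree has 3 nodes {31, 35, 29}, right has 0 { }.
        Root 35: left subtree has 1 node {31}, right has 1 {29}.

16 31 29 35 28 21 7 18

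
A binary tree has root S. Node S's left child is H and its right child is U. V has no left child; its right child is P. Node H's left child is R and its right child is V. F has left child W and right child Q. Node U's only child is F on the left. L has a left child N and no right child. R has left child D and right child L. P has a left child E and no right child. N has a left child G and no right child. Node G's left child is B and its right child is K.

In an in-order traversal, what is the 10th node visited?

E

In-order visits the left subtree, then the node, then the right subtree.
At S: go left to H.
  At H: go left to R.
    At R: go left to D.
      D is a leaf — visit D.
    Visit R.
    At R: go right to L.
      At L: go left to N.
        At N: go left to G.
          At G: go left to B.
            B is a leaf — visit B.
          Visit G.
          At G: go right to K.
            K is a leaf — visit K.
        Visit N.
        At N: no right child.
      Visit L.
      At L: no right child.
  Visit H.
  At H: go right to V.
    At V: no left child.
    Visit V.
    At V: go right to P.
      At P: go left to E.
        E is a leaf — visit E.
      Visit P.
      At P: no right child.
Visit S.
At S: go right to U.
  At U: go left to F.
    At F: go left to W.
      W is a leaf — visit W.
    Visit F.
    At F: go right to Q.
      Q is a leaf — visit Q.
  Visit U.
  At U: no right child.
Full in-order sequence: D, R, B, G, K, N, L, H, V, E, P, S, W, F, Q, U.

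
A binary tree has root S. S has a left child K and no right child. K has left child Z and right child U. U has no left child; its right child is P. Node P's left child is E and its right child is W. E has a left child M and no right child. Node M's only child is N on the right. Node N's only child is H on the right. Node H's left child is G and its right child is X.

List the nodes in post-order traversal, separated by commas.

Post-order visits the left subtree, then the right subtree, then the node.
At S: go left to K.
  At K: go left to Z.
    Z is a leaf — visit Z.
  At K: go right to U.
    At U: no left child.
    At U: go right to P.
      At P: go left to E.
        At E: go left to M.
          At M: no left child.
          At M: go right to N.
            At N: no left child.
            At N: go right to H.
              At H: go left to G.
                G is a leaf — visit G.
              At H: go right to X.
                X is a leaf — visit X.
              Visit H.
            Visit N.
          Visit M.
        At E: no right child.
        Visit E.
      At P: go right to W.
        W is a leaf — visit W.
      Visit P.
    Visit U.
  Visit K.
At S: no right child.
Visit S.

Z, G, X, H, N, M, E, W, P, U, K, S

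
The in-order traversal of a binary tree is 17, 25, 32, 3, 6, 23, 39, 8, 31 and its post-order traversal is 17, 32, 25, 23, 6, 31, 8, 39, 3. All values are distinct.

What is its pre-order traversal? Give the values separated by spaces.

3 25 17 32 39 6 23 8 31

The last element of post-order is the root; it splits in-order into left and right subtrees.
Root 3: left subtree has 3 nodes {17, 25, 32}, right has 5 {6, 23, 39, 8, 31}.
  Root 25: left subtree has 1 node {17}, right has 1 {32}.
  Root 39: left subtree has 2 nodes {6, 23}, right has 2 {8, 31}.
    Root 6: left subtree has 0 nodes { }, right has 1 {23}.
    Root 8: left subtree has 0 nodes { }, right has 1 {31}.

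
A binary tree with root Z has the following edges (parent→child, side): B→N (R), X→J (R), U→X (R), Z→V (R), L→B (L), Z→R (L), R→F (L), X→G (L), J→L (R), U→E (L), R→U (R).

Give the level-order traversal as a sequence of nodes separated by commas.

Z, R, V, F, U, E, X, G, J, L, B, N

Level-order visits nodes level by level from the root, left to right within each level.
Level 0: Z
Level 1: R, V
Level 2: F, U
Level 3: E, X
Level 4: G, J
Level 5: L
Level 6: B
Level 7: N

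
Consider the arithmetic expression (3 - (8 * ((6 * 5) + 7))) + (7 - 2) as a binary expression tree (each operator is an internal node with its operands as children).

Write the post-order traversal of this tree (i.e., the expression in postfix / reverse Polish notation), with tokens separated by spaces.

Post-order on an expression tree gives postfix notation: for each operator, emit left operand, right operand, then the operator.

3 8 6 5 * 7 + * - 7 2 - +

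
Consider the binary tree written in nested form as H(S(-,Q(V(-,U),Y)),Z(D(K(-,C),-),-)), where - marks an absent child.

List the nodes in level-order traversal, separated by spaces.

H S Z Q D V Y K U C

Level-order visits nodes level by level from the root, left to right within each level.
Level 0: H
Level 1: S, Z
Level 2: Q, D
Level 3: V, Y, K
Level 4: U, C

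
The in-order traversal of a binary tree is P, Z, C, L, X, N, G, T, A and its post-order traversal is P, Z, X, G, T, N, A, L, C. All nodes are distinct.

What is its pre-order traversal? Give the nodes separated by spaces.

C Z P L A N X T G

The last element of post-order is the root; it splits in-order into left and right subtrees.
Root C: left subtree has 2 nodes {P, Z}, right has 6 {L, X, N, G, T, A}.
  Root Z: left subtree has 1 node {P}, right has 0 { }.
  Root L: left subtree has 0 nodes { }, right has 5 {X, N, G, T, A}.
    Root A: left subtree has 4 nodes {X, N, G, T}, right has 0 { }.
      Root N: left subtree has 1 node {X}, right has 2 {G, T}.
        Root T: left subtree has 1 node {G}, right has 0 { }.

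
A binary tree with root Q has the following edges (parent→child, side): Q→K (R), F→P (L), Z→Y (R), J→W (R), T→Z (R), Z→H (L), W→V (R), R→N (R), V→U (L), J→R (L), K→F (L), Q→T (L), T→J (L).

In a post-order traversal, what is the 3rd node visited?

Post-order visits the left subtree, then the right subtree, then the node.
At Q: go left to T.
  At T: go left to J.
    At J: go left to R.
      At R: no left child.
      At R: go right to N.
        N is a leaf — visit N.
      Visit R.
    At J: go right to W.
      At W: no left child.
      At W: go right to V.
        At V: go left to U.
          U is a leaf — visit U.
        At V: no right child.
        Visit V.
      Visit W.
    Visit J.
  At T: go right to Z.
    At Z: go left to H.
      H is a leaf — visit H.
    At Z: go right to Y.
      Y is a leaf — visit Y.
    Visit Z.
  Visit T.
At Q: go right to K.
  At K: go left to F.
    At F: go left to P.
      P is a leaf — visit P.
    At F: no right child.
    Visit F.
  At K: no right child.
  Visit K.
Visit Q.
Full post-order sequence: N, R, U, V, W, J, H, Y, Z, T, P, F, K, Q.

U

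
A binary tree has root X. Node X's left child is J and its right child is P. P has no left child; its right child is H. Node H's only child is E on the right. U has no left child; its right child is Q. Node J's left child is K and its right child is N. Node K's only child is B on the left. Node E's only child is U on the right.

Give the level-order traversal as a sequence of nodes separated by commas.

X, J, P, K, N, H, B, E, U, Q

Level-order visits nodes level by level from the root, left to right within each level.
Level 0: X
Level 1: J, P
Level 2: K, N, H
Level 3: B, E
Level 4: U
Level 5: Q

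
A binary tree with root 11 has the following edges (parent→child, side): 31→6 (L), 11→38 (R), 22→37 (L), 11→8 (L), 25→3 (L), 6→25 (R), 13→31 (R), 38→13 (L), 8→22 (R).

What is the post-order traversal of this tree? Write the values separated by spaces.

37 22 8 3 25 6 31 13 38 11

Post-order visits the left subtree, then the right subtree, then the node.
At 11: go left to 8.
  At 8: no left child.
  At 8: go right to 22.
    At 22: go left to 37.
      37 is a leaf — visit 37.
    At 22: no right child.
    Visit 22.
  Visit 8.
At 11: go right to 38.
  At 38: go left to 13.
    At 13: no left child.
    At 13: go right to 31.
      At 31: go left to 6.
        At 6: no left child.
        At 6: go right to 25.
          At 25: go left to 3.
            3 is a leaf — visit 3.
          At 25: no right child.
          Visit 25.
        Visit 6.
      At 31: no right child.
      Visit 31.
    Visit 13.
  At 38: no right child.
  Visit 38.
Visit 11.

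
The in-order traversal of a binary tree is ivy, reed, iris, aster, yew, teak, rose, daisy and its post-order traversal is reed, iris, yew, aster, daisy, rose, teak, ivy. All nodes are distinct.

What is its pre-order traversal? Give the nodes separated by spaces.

ivy teak aster iris reed yew rose daisy

The last element of post-order is the root; it splits in-order into left and right subtrees.
Root ivy: left subtree has 0 nodes { }, right has 7 {reed, iris, aster, yew, teak, rose, daisy}.
  Root teak: left subtree has 4 nodes {reed, iris, aster, yew}, right has 2 {rose, daisy}.
    Root aster: left subtree has 2 nodes {reed, iris}, right has 1 {yew}.
      Root iris: left subtree has 1 node {reed}, right has 0 { }.
    Root rose: left subtree has 0 nodes { }, right has 1 {daisy}.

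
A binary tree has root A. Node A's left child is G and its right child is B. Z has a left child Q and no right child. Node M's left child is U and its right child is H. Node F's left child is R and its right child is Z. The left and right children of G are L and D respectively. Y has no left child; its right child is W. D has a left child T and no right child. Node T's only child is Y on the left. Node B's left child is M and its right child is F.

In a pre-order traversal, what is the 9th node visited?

Pre-order visits the node, then its left subtree, then its right subtree.
Visit A.
At A: go left to G.
  Visit G.
  At G: go left to L.
    L is a leaf — visit L.
  At G: go right to D.
    Visit D.
    At D: go left to T.
      Visit T.
      At T: go left to Y.
        Visit Y.
        At Y: no left child.
        At Y: go right to W.
          W is a leaf — visit W.
      At T: no right child.
    At D: no right child.
At A: go right to B.
  Visit B.
  At B: go left to M.
    Visit M.
    At M: go left to U.
      U is a leaf — visit U.
    At M: go right to H.
      H is a leaf — visit H.
  At B: go right to F.
    Visit F.
    At F: go left to R.
      R is a leaf — visit R.
    At F: go right to Z.
      Visit Z.
      At Z: go left to Q.
        Q is a leaf — visit Q.
      At Z: no right child.
Full pre-order sequence: A, G, L, D, T, Y, W, B, M, U, H, F, R, Z, Q.

M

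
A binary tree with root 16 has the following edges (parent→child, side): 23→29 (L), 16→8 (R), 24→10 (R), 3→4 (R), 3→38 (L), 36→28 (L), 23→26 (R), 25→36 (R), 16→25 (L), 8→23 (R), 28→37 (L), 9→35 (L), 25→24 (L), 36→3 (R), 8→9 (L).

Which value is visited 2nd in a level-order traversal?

25

Level-order visits nodes level by level from the root, left to right within each level.
Level 0: 16
Level 1: 25, 8
Level 2: 24, 36, 9, 23
Level 3: 10, 28, 3, 35, 29, 26
Level 4: 37, 38, 4
Full level-order sequence: 16, 25, 8, 24, 36, 9, 23, 10, 28, 3, 35, 29, 26, 37, 38, 4.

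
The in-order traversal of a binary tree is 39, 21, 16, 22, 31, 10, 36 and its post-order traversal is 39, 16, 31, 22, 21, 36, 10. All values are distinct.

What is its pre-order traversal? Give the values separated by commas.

The last element of post-order is the root; it splits in-order into left and right subtrees.
Root 10: left subtree has 5 nodes {39, 21, 16, 22, 31}, right has 1 {36}.
  Root 21: left subtree has 1 node {39}, right has 3 {16, 22, 31}.
    Root 22: left subtree has 1 node {16}, right has 1 {31}.

10, 21, 39, 22, 16, 31, 36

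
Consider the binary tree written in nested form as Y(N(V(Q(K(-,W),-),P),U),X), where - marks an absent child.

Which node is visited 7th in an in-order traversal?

In-order visits the left subtree, then the node, then the right subtree.
At Y: go left to N.
  At N: go left to V.
    At V: go left to Q.
      At Q: go left to K.
        At K: no left child.
        Visit K.
        At K: go right to W.
          W is a leaf — visit W.
      Visit Q.
      At Q: no right child.
    Visit V.
    At V: go right to P.
      P is a leaf — visit P.
  Visit N.
  At N: go right to U.
    U is a leaf — visit U.
Visit Y.
At Y: go right to X.
  X is a leaf — visit X.
Full in-order sequence: K, W, Q, V, P, N, U, Y, X.

U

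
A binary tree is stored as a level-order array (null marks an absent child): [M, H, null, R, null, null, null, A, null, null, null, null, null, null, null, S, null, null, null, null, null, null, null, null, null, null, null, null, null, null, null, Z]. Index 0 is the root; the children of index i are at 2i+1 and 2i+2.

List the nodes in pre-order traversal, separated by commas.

M, H, R, A, S, Z

Pre-order visits the node, then its left subtree, then its right subtree.
Visit M.
At M: go left to H.
  Visit H.
  At H: go left to R.
    Visit R.
    At R: go left to A.
      Visit A.
      At A: go left to S.
        Visit S.
        At S: go left to Z.
          Z is a leaf — visit Z.
        At S: no right child.
      At A: no right child.
    At R: no right child.
  At H: no right child.
At M: no right child.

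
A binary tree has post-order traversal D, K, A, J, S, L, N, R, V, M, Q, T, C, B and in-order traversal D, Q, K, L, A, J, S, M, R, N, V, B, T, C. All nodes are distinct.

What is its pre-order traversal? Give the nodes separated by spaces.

The last element of post-order is the root; it splits in-order into left and right subtrees.
Root B: left subtree has 11 nodes {D, Q, K, L, A, J, S, M, R, N, V}, right has 2 {T, C}.
  Root Q: left subtree has 1 node {D}, right has 9 {K, L, A, J, S, M, R, N, V}.
    Root M: left subtree has 5 nodes {K, L, A, J, S}, right has 3 {R, N, V}.
      Root L: left subtree has 1 node {K}, right has 3 {A, J, S}.
        Root S: left subtree has 2 nodes {A, J}, right has 0 { }.
          Root J: left subtree has 1 node {A}, right has 0 { }.
      Root V: left subtree has 2 nodes {R, N}, right has 0 { }.
        Root R: left subtree has 0 nodes { }, right has 1 {N}.
  Root C: left subtree has 1 node {T}, right has 0 { }.

B Q D M L K S J A V R N C T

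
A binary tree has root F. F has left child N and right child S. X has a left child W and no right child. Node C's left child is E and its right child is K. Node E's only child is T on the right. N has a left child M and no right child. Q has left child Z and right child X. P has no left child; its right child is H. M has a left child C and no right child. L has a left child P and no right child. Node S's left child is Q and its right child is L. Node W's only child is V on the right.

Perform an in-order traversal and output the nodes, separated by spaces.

E T C K M N F Z Q W V X S P H L

In-order visits the left subtree, then the node, then the right subtree.
At F: go left to N.
  At N: go left to M.
    At M: go left to C.
      At C: go left to E.
        At E: no left child.
        Visit E.
        At E: go right to T.
          T is a leaf — visit T.
      Visit C.
      At C: go right to K.
        K is a leaf — visit K.
    Visit M.
    At M: no right child.
  Visit N.
  At N: no right child.
Visit F.
At F: go right to S.
  At S: go left to Q.
    At Q: go left to Z.
      Z is a leaf — visit Z.
    Visit Q.
    At Q: go right to X.
      At X: go left to W.
        At W: no left child.
        Visit W.
        At W: go right to V.
          V is a leaf — visit V.
      Visit X.
      At X: no right child.
  Visit S.
  At S: go right to L.
    At L: go left to P.
      At P: no left child.
      Visit P.
      At P: go right to H.
        H is a leaf — visit H.
    Visit L.
    At L: no right child.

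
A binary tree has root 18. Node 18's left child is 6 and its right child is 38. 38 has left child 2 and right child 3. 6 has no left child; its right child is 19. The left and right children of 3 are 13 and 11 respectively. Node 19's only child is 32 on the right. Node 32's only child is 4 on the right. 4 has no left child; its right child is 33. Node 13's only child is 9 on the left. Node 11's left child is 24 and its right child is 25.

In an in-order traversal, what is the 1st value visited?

6

In-order visits the left subtree, then the node, then the right subtree.
At 18: go left to 6.
  At 6: no left child.
  Visit 6.
  At 6: go right to 19.
    At 19: no left child.
    Visit 19.
    At 19: go right to 32.
      At 32: no left child.
      Visit 32.
      At 32: go right to 4.
        At 4: no left child.
        Visit 4.
        At 4: go right to 33.
          33 is a leaf — visit 33.
Visit 18.
At 18: go right to 38.
  At 38: go left to 2.
    2 is a leaf — visit 2.
  Visit 38.
  At 38: go right to 3.
    At 3: go left to 13.
      At 13: go left to 9.
        9 is a leaf — visit 9.
      Visit 13.
      At 13: no right child.
    Visit 3.
    At 3: go right to 11.
      At 11: go left to 24.
        24 is a leaf — visit 24.
      Visit 11.
      At 11: go right to 25.
        25 is a leaf — visit 25.
Full in-order sequence: 6, 19, 32, 4, 33, 18, 2, 38, 9, 13, 3, 24, 11, 25.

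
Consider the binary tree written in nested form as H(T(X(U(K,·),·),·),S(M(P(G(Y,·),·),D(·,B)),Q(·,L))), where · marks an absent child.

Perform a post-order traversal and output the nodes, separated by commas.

Post-order visits the left subtree, then the right subtree, then the node.
At H: go left to T.
  At T: go left to X.
    At X: go left to U.
      At U: go left to K.
        K is a leaf — visit K.
      At U: no right child.
      Visit U.
    At X: no right child.
    Visit X.
  At T: no right child.
  Visit T.
At H: go right to S.
  At S: go left to M.
    At M: go left to P.
      At P: go left to G.
        At G: go left to Y.
          Y is a leaf — visit Y.
        At G: no right child.
        Visit G.
      At P: no right child.
      Visit P.
    At M: go right to D.
      At D: no left child.
      At D: go right to B.
        B is a leaf — visit B.
      Visit D.
    Visit M.
  At S: go right to Q.
    At Q: no left child.
    At Q: go right to L.
      L is a leaf — visit L.
    Visit Q.
  Visit S.
Visit H.

K, U, X, T, Y, G, P, B, D, M, L, Q, S, H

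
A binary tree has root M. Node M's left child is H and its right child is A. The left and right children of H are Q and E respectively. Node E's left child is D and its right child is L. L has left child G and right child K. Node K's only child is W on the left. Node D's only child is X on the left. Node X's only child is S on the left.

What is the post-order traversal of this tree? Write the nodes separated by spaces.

Q S X D G W K L E H A M

Post-order visits the left subtree, then the right subtree, then the node.
At M: go left to H.
  At H: go left to Q.
    Q is a leaf — visit Q.
  At H: go right to E.
    At E: go left to D.
      At D: go left to X.
        At X: go left to S.
          S is a leaf — visit S.
        At X: no right child.
        Visit X.
      At D: no right child.
      Visit D.
    At E: go right to L.
      At L: go left to G.
        G is a leaf — visit G.
      At L: go right to K.
        At K: go left to W.
          W is a leaf — visit W.
        At K: no right child.
        Visit K.
      Visit L.
    Visit E.
  Visit H.
At M: go right to A.
  A is a leaf — visit A.
Visit M.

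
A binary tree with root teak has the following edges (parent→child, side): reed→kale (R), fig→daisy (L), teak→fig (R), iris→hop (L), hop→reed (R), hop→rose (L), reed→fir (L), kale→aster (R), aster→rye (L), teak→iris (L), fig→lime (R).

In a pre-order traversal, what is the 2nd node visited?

iris

Pre-order visits the node, then its left subtree, then its right subtree.
Visit teak.
At teak: go left to iris.
  Visit iris.
  At iris: go left to hop.
    Visit hop.
    At hop: go left to rose.
      rose is a leaf — visit rose.
    At hop: go right to reed.
      Visit reed.
      At reed: go left to fir.
        fir is a leaf — visit fir.
      At reed: go right to kale.
        Visit kale.
        At kale: no left child.
        At kale: go right to aster.
          Visit aster.
          At aster: go left to rye.
            rye is a leaf — visit rye.
          At aster: no right child.
  At iris: no right child.
At teak: go right to fig.
  Visit fig.
  At fig: go left to daisy.
    daisy is a leaf — visit daisy.
  At fig: go right to lime.
    lime is a leaf — visit lime.
Full pre-order sequence: teak, iris, hop, rose, reed, fir, kale, aster, rye, fig, daisy, lime.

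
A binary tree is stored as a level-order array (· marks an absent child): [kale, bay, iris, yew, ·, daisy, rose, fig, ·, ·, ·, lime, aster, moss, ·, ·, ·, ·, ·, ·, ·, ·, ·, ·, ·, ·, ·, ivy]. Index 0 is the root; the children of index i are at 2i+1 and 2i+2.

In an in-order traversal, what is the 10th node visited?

In-order visits the left subtree, then the node, then the right subtree.
At kale: go left to bay.
  At bay: go left to yew.
    At yew: go left to fig.
      fig is a leaf — visit fig.
    Visit yew.
    At yew: no right child.
  Visit bay.
  At bay: no right child.
Visit kale.
At kale: go right to iris.
  At iris: go left to daisy.
    At daisy: go left to lime.
      lime is a leaf — visit lime.
    Visit daisy.
    At daisy: go right to aster.
      aster is a leaf — visit aster.
  Visit iris.
  At iris: go right to rose.
    At rose: go left to moss.
      At moss: go left to ivy.
        ivy is a leaf — visit ivy.
      Visit moss.
      At moss: no right child.
    Visit rose.
    At rose: no right child.
Full in-order sequence: fig, yew, bay, kale, lime, daisy, aster, iris, ivy, moss, rose.

moss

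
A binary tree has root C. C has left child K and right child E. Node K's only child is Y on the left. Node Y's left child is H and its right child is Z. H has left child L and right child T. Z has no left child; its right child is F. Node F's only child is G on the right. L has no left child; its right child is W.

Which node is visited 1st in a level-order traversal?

Level-order visits nodes level by level from the root, left to right within each level.
Level 0: C
Level 1: K, E
Level 2: Y
Level 3: H, Z
Level 4: L, T, F
Level 5: W, G
Full level-order sequence: C, K, E, Y, H, Z, L, T, F, W, G.

C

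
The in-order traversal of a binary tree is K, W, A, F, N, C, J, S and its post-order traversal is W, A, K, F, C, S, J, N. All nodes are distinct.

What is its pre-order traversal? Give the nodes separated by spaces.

The last element of post-order is the root; it splits in-order into left and right subtrees.
Root N: left subtree has 4 nodes {K, W, A, F}, right has 3 {C, J, S}.
  Root F: left subtree has 3 nodes {K, W, A}, right has 0 { }.
    Root K: left subtree has 0 nodes { }, right has 2 {W, A}.
      Root A: left subtree has 1 node {W}, right has 0 { }.
  Root J: left subtree has 1 node {C}, right has 1 {S}.

N F K A W J C S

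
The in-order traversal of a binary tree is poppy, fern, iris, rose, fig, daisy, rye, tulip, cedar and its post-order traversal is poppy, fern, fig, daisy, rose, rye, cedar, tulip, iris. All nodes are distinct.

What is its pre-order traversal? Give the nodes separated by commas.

iris, fern, poppy, tulip, rye, rose, daisy, fig, cedar

The last element of post-order is the root; it splits in-order into left and right subtrees.
Root iris: left subtree has 2 nodes {poppy, fern}, right has 6 {rose, fig, daisy, rye, tulip, cedar}.
  Root fern: left subtree has 1 node {poppy}, right has 0 { }.
  Root tulip: left subtree has 4 nodes {rose, fig, daisy, rye}, right has 1 {cedar}.
    Root rye: left subtree has 3 nodes {rose, fig, daisy}, right has 0 { }.
      Root rose: left subtree has 0 nodes { }, right has 2 {fig, daisy}.
        Root daisy: left subtree has 1 node {fig}, right has 0 { }.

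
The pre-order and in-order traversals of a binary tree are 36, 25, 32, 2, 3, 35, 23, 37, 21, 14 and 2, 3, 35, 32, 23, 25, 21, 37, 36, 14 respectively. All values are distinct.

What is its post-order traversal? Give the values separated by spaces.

The first element of pre-order is the root; it splits in-order into left and right subtrees.
Root 36: left subtree has 8 nodes {2, 3, 35, 32, 23, 25, 21, 37}, right has 1 {14}.
  Root 25: left subtree has 5 nodes {2, 3, 35, 32, 23}, right has 2 {21, 37}.
    Root 32: left subtree has 3 nodes {2, 3, 35}, right has 1 {23}.
      Root 2: left subtree has 0 nodes { }, right has 2 {3, 35}.
        Root 3: left subtree has 0 nodes { }, right has 1 {35}.
    Root 37: left subtree has 1 node {21}, right has 0 { }.

35 3 2 23 32 21 37 25 14 36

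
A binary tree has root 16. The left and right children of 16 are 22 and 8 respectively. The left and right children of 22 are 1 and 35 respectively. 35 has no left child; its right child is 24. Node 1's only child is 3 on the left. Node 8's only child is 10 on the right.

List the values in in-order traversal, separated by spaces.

3 1 22 35 24 16 8 10

In-order visits the left subtree, then the node, then the right subtree.
At 16: go left to 22.
  At 22: go left to 1.
    At 1: go left to 3.
      3 is a leaf — visit 3.
    Visit 1.
    At 1: no right child.
  Visit 22.
  At 22: go right to 35.
    At 35: no left child.
    Visit 35.
    At 35: go right to 24.
      24 is a leaf — visit 24.
Visit 16.
At 16: go right to 8.
  At 8: no left child.
  Visit 8.
  At 8: go right to 10.
    10 is a leaf — visit 10.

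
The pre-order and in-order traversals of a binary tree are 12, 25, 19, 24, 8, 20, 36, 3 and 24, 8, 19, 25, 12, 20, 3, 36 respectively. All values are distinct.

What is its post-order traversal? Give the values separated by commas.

8, 24, 19, 25, 3, 36, 20, 12

The first element of pre-order is the root; it splits in-order into left and right subtrees.
Root 12: left subtree has 4 nodes {24, 8, 19, 25}, right has 3 {20, 3, 36}.
  Root 25: left subtree has 3 nodes {24, 8, 19}, right has 0 { }.
    Root 19: left subtree has 2 nodes {24, 8}, right has 0 { }.
      Root 24: left subtree has 0 nodes { }, right has 1 {8}.
  Root 20: left subtree has 0 nodes { }, right has 2 {3, 36}.
    Root 36: left subtree has 1 node {3}, right has 0 { }.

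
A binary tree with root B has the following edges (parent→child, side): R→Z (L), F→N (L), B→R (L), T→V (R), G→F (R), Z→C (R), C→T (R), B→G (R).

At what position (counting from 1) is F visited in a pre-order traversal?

Pre-order visits the node, then its left subtree, then its right subtree.
Visit B.
At B: go left to R.
  Visit R.
  At R: go left to Z.
    Visit Z.
    At Z: no left child.
    At Z: go right to C.
      Visit C.
      At C: no left child.
      At C: go right to T.
        Visit T.
        At T: no left child.
        At T: go right to V.
          V is a leaf — visit V.
  At R: no right child.
At B: go right to G.
  Visit G.
  At G: no left child.
  At G: go right to F.
    Visit F.
    At F: go left to N.
      N is a leaf — visit N.
    At F: no right child.
Full pre-order sequence: B, R, Z, C, T, V, G, F, N.

8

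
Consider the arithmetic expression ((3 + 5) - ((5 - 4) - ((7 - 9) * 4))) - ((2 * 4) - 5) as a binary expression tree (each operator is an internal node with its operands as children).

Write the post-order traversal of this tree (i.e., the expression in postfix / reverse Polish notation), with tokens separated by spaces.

3 5 + 5 4 - 7 9 - 4 * - - 2 4 * 5 - -

Post-order on an expression tree gives postfix notation: for each operator, emit left operand, right operand, then the operator.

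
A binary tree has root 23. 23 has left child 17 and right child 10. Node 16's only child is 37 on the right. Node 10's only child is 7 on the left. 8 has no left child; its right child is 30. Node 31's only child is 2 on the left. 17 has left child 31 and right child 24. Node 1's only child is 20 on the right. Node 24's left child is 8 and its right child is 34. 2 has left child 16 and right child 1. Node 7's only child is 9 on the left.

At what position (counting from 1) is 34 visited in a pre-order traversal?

12

Pre-order visits the node, then its left subtree, then its right subtree.
Visit 23.
At 23: go left to 17.
  Visit 17.
  At 17: go left to 31.
    Visit 31.
    At 31: go left to 2.
      Visit 2.
      At 2: go left to 16.
        Visit 16.
        At 16: no left child.
        At 16: go right to 37.
          37 is a leaf — visit 37.
      At 2: go right to 1.
        Visit 1.
        At 1: no left child.
        At 1: go right to 20.
          20 is a leaf — visit 20.
    At 31: no right child.
  At 17: go right to 24.
    Visit 24.
    At 24: go left to 8.
      Visit 8.
      At 8: no left child.
      At 8: go right to 30.
        30 is a leaf — visit 30.
    At 24: go right to 34.
      34 is a leaf — visit 34.
At 23: go right to 10.
  Visit 10.
  At 10: go left to 7.
    Visit 7.
    At 7: go left to 9.
      9 is a leaf — visit 9.
    At 7: no right child.
  At 10: no right child.
Full pre-order sequence: 23, 17, 31, 2, 16, 37, 1, 20, 24, 8, 30, 34, 10, 7, 9.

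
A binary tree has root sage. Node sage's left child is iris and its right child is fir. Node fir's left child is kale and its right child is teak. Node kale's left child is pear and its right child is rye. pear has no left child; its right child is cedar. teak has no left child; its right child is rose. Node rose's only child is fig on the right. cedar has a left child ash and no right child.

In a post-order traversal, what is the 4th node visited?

Post-order visits the left subtree, then the right subtree, then the node.
At sage: go left to iris.
  iris is a leaf — visit iris.
At sage: go right to fir.
  At fir: go left to kale.
    At kale: go left to pear.
      At pear: no left child.
      At pear: go right to cedar.
        At cedar: go left to ash.
          ash is a leaf — visit ash.
        At cedar: no right child.
        Visit cedar.
      Visit pear.
    At kale: go right to rye.
      rye is a leaf — visit rye.
    Visit kale.
  At fir: go right to teak.
    At teak: no left child.
    At teak: go right to rose.
      At rose: no left child.
      At rose: go right to fig.
        fig is a leaf — visit fig.
      Visit rose.
    Visit teak.
  Visit fir.
Visit sage.
Full post-order sequence: iris, ash, cedar, pear, rye, kale, fig, rose, teak, fir, sage.

pear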